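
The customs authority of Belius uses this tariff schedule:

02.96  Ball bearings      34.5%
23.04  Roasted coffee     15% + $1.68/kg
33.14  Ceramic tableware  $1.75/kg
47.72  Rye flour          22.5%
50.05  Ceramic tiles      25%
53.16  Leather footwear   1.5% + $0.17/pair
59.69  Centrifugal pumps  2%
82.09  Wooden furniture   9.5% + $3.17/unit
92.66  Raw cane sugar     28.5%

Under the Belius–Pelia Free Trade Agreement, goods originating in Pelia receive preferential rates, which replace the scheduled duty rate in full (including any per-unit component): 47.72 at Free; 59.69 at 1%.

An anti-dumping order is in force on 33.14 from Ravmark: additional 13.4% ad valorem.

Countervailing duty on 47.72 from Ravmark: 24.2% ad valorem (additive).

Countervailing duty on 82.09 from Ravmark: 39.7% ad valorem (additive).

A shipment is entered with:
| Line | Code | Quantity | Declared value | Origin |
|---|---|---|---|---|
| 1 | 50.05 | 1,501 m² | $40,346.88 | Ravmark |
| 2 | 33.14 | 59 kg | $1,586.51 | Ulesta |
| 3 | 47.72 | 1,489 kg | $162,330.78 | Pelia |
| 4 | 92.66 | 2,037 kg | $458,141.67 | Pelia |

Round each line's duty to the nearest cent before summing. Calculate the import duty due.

$140,760.35

Line 1 (50.05, Ravmark, 1,501 m², $40,346.88):
Base rate for 50.05 is 25%.
Duty = $40,346.88 × 25% = $10,086.72.
Line 2 (33.14, Ulesta, 59 kg, $1,586.51):
Base rate for 33.14 is $1.75/kg.
The additional-duty order on 33.14 targets Ravmark, not Ulesta; it does not apply.
Duty = 59 × $1.75 = $103.25.
Line 3 (47.72, Pelia, 1,489 kg, $162,330.78):
Base rate for 47.72 is 22.5%.
Origin Pelia qualifies under the Belius–Pelia agreement and 47.72 is covered: preferential rate Free applies instead.
The additional-duty order on 47.72 targets Ravmark, not Pelia; it does not apply.
Duty = $162,330.78 × 0% = $0.00.
Line 4 (92.66, Pelia, 2,037 kg, $458,141.67):
Base rate for 92.66 is 28.5%.
Origin Pelia is the FTA partner but 92.66 is not on the preference list; base rate stands.
Duty = $458,141.67 × 28.5% = $130,570.38.
Total = $10,086.72 + $103.25 + $0.00 + $130,570.38 = $140,760.35.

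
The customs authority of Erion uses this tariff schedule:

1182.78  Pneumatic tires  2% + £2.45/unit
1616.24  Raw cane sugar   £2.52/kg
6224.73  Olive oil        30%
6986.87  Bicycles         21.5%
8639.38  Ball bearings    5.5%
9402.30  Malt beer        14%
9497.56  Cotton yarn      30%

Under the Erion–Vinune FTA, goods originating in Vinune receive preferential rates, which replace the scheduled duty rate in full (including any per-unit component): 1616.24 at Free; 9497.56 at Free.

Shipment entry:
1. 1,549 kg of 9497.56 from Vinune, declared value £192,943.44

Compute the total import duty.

Line 1 (9497.56, Vinune, 1,549 kg, £192,943.44):
Base rate for 9497.56 is 30%.
Origin Vinune qualifies under the Erion–Vinune agreement and 9497.56 is covered: preferential rate Free applies instead.
Duty = £192,943.44 × 0% = £0.00.

£0.00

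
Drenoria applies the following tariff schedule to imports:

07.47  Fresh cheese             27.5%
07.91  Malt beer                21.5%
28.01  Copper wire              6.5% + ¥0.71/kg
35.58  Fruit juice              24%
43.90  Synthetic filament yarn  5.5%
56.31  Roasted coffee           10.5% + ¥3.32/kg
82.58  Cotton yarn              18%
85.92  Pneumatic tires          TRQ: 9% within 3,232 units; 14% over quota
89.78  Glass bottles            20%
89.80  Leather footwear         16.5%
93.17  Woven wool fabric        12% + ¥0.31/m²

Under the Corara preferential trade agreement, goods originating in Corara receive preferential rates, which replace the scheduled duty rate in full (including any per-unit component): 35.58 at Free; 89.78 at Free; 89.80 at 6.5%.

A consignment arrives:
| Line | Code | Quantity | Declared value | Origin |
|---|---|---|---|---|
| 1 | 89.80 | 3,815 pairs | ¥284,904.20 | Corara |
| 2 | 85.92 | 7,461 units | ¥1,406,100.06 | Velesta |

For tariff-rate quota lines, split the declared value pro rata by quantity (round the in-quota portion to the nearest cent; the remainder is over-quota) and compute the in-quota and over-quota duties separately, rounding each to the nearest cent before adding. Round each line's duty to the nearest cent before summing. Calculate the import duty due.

Line 1 (89.80, Corara, 3,815 pairs, ¥284,904.20):
Base rate for 89.80 is 16.5%.
Origin Corara qualifies under the Drenoria–Corara agreement and 89.80 is covered: preferential rate 6.5% applies instead.
Duty = ¥284,904.20 × 6.5% = ¥18,518.77.
Line 2 (85.92, Velesta, 7,461 units, ¥1,406,100.06):
Code 85.92 is under a tariff-rate quota (threshold 3,232 units). In-quota: 3,232 units at 9%; over-quota: 4,229 units at 14%.
Pro-rata value split: in-quota = ¥1,406,100.06 × 3,232/7,461 = ¥609,102.72; over-quota = ¥1,406,100.06 − ¥609,102.72 = ¥796,997.34.
In-quota duty = ¥609,102.72 × 9% = ¥54,819.24. Over-quota duty = ¥796,997.34 × 14% = ¥111,579.63.
Line duty = ¥54,819.24 + ¥111,579.63 = ¥166,398.87.
Total = ¥18,518.77 + ¥166,398.87 = ¥184,917.64.

¥184,917.64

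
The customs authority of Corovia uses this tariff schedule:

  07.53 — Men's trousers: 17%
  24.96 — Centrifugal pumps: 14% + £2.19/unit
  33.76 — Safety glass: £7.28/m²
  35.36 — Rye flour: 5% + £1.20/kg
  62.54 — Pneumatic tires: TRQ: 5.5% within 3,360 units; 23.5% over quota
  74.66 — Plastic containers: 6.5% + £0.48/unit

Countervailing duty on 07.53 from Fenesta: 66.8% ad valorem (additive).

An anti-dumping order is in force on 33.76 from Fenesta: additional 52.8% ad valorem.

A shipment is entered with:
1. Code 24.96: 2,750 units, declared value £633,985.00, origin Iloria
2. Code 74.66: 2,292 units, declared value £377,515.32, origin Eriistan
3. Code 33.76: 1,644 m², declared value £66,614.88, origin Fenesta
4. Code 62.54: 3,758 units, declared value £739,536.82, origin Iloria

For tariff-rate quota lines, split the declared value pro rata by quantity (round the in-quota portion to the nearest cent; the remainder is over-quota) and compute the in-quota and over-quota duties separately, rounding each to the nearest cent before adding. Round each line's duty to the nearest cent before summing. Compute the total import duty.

£222,332.60

Line 1 (24.96, Iloria, 2,750 units, £633,985.00):
Base rate for 24.96 is 14% + £2.19/unit.
Duty = £633,985.00 × 14% + 2,750 × £2.19 = £94,780.40.
Line 2 (74.66, Eriistan, 2,292 units, £377,515.32):
Base rate for 74.66 is 6.5% + £0.48/unit.
Duty = £377,515.32 × 6.5% + 2,292 × £0.48 = £25,638.66.
Line 3 (33.76, Fenesta, 1,644 m², £66,614.88):
Base rate for 33.76 is £7.28/m².
Additional duty on 33.76 from Fenesta: +52.8% ad valorem. Applied ad valorem rate = 52.8%.
Duty = £66,614.88 × 52.8% + 1,644 × £7.28 = £47,140.98.
Line 4 (62.54, Iloria, 3,758 units, £739,536.82):
Code 62.54 is under a tariff-rate quota (threshold 3,360 units). In-quota: 3,360 units at 5.5%; over-quota: 398 units at 23.5%.
Pro-rata value split: in-quota = £739,536.82 × 3,360/3,758 = £661,214.40; over-quota = £739,536.82 − £661,214.40 = £78,322.42.
In-quota duty = £661,214.40 × 5.5% = £36,366.79. Over-quota duty = £78,322.42 × 23.5% = £18,405.77.
Line duty = £36,366.79 + £18,405.77 = £54,772.56.
Total = £94,780.40 + £25,638.66 + £47,140.98 + £54,772.56 = £222,332.60.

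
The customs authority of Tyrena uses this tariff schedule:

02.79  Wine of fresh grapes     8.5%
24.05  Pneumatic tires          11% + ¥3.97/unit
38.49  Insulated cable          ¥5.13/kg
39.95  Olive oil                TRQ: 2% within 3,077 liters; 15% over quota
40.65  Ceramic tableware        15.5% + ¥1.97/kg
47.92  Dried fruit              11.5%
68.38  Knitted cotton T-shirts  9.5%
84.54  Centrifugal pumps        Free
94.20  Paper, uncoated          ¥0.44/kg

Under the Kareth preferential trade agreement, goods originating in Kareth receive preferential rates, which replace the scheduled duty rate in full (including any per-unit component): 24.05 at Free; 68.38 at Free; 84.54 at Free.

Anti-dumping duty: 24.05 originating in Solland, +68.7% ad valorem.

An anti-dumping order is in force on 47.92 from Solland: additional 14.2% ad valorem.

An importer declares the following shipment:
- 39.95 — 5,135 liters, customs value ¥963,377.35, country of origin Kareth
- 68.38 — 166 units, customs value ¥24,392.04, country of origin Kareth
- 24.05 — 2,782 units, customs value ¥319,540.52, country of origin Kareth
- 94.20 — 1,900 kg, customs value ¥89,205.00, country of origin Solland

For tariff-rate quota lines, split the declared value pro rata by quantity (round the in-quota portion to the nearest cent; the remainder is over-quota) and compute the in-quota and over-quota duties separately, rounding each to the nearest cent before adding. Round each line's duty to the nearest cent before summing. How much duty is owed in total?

¥70,296.73

Line 1 (39.95, Kareth, 5,135 liters, ¥963,377.35):
Code 39.95 is under a tariff-rate quota (threshold 3,077 liters). In-quota: 3,077 liters at 2%; over-quota: 2,058 liters at 15%.
Pro-rata value split: in-quota = ¥963,377.35 × 3,077/5,135 = ¥577,275.97; over-quota = ¥963,377.35 − ¥577,275.97 = ¥386,101.38.
In-quota duty = ¥577,275.97 × 2% = ¥11,545.52. Over-quota duty = ¥386,101.38 × 15% = ¥57,915.21.
Line duty = ¥11,545.52 + ¥57,915.21 = ¥69,460.73.
Line 2 (68.38, Kareth, 166 units, ¥24,392.04):
Base rate for 68.38 is 9.5%.
Origin Kareth qualifies under the Tyrena–Kareth agreement and 68.38 is covered: preferential rate Free applies instead.
Duty = ¥24,392.04 × 0% = ¥0.00.
Line 3 (24.05, Kareth, 2,782 units, ¥319,540.52):
Base rate for 24.05 is 11% + ¥3.97/unit.
Origin Kareth qualifies under the Tyrena–Kareth agreement and 24.05 is covered: preferential rate Free applies instead.
The additional-duty order on 24.05 targets Solland, not Kareth; it does not apply.
Duty = ¥319,540.52 × 0% = ¥0.00.
Line 4 (94.20, Solland, 1,900 kg, ¥89,205.00):
Base rate for 94.20 is ¥0.44/kg.
Duty = 1,900 × ¥0.44 = ¥836.00.
Total = ¥69,460.73 + ¥0.00 + ¥0.00 + ¥836.00 = ¥70,296.73.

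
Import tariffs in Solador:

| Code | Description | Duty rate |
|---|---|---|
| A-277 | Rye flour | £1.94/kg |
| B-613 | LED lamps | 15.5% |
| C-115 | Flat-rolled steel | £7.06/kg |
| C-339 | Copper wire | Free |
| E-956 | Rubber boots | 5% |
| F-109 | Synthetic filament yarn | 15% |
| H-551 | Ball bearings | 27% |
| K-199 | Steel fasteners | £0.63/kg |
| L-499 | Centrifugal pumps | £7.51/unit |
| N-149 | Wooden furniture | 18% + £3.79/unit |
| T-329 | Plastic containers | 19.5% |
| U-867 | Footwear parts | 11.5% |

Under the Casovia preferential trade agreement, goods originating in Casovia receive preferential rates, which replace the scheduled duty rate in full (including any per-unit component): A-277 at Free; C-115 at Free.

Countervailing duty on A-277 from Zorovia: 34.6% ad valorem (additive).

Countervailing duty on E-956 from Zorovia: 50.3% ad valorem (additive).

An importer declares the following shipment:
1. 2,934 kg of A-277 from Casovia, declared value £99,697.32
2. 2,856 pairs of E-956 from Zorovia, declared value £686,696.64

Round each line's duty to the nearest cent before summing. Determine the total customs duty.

£379,743.24

Line 1 (A-277, Casovia, 2,934 kg, £99,697.32):
Base rate for A-277 is £1.94/kg.
Origin Casovia qualifies under the Solador–Casovia agreement and A-277 is covered: preferential rate Free applies instead.
The additional-duty order on A-277 targets Zorovia, not Casovia; it does not apply.
Duty = £99,697.32 × 0% = £0.00.
Line 2 (E-956, Zorovia, 2,856 pairs, £686,696.64):
Base rate for E-956 is 5%.
Additional duty on E-956 from Zorovia: +50.3%. Applied ad valorem rate: 5% + 50.3% = 55.3%.
Duty = £686,696.64 × 55.3% = £379,743.24.
Total = £0.00 + £379,743.24 = £379,743.24.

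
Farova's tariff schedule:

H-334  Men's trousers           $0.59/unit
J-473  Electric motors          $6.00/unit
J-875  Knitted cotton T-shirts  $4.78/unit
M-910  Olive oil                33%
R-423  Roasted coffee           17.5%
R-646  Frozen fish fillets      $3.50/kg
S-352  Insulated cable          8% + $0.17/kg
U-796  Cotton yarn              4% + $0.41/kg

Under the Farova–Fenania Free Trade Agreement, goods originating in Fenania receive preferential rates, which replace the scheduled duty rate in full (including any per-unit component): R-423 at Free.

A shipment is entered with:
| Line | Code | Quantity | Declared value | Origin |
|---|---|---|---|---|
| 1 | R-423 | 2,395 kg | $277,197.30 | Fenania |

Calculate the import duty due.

Line 1 (R-423, Fenania, 2,395 kg, $277,197.30):
Base rate for R-423 is 17.5%.
Origin Fenania qualifies under the Farova–Fenania agreement and R-423 is covered: preferential rate Free applies instead.
Duty = $277,197.30 × 0% = $0.00.

$0.00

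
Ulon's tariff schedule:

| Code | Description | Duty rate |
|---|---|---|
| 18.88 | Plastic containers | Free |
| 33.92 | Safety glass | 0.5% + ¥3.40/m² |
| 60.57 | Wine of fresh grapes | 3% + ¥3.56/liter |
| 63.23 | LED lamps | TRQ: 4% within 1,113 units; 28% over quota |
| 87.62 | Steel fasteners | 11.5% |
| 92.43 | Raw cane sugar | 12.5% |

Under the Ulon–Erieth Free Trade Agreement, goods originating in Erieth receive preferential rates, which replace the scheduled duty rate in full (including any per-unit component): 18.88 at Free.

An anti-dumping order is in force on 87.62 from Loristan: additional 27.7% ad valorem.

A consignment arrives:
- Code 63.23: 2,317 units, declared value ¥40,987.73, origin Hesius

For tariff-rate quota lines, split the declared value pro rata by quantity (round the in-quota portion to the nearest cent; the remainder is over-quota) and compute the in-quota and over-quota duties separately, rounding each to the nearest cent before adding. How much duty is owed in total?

¥6,751.21

Line 1 (63.23, Hesius, 2,317 units, ¥40,987.73):
Code 63.23 is under a tariff-rate quota (threshold 1,113 units). In-quota: 1,113 units at 4%; over-quota: 1,204 units at 28%.
Pro-rata value split: in-quota = ¥40,987.73 × 1,113/2,317 = ¥19,688.97; over-quota = ¥40,987.73 − ¥19,688.97 = ¥21,298.76.
In-quota duty = ¥19,688.97 × 4% = ¥787.56. Over-quota duty = ¥21,298.76 × 28% = ¥5,963.65.
Line duty = ¥787.56 + ¥5,963.65 = ¥6,751.21.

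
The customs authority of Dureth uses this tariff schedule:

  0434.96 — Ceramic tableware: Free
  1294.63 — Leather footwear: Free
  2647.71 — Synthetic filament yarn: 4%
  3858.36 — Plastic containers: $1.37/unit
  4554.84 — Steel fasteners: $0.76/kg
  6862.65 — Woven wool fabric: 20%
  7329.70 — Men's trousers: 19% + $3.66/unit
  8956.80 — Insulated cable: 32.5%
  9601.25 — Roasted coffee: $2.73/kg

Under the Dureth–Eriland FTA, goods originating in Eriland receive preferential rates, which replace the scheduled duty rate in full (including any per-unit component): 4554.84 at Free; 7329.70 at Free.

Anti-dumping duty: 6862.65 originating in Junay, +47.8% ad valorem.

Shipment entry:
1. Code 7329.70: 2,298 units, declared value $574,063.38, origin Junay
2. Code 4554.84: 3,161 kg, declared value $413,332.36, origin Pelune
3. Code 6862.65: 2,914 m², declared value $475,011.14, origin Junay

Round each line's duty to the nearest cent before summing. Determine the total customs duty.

Line 1 (7329.70, Junay, 2,298 units, $574,063.38):
Base rate for 7329.70 is 19% + $3.66/unit.
7329.70 has an FTA preferential rate, but origin Junay is not Eriland; base rate stands.
Duty = $574,063.38 × 19% + 2,298 × $3.66 = $117,482.72.
Line 2 (4554.84, Pelune, 3,161 kg, $413,332.36):
Base rate for 4554.84 is $0.76/kg.
4554.84 has an FTA preferential rate, but origin Pelune is not Eriland; base rate stands.
Duty = 3,161 × $0.76 = $2,402.36.
Line 3 (6862.65, Junay, 2,914 m², $475,011.14):
Base rate for 6862.65 is 20%.
Additional duty on 6862.65 from Junay: +47.8%. Applied ad valorem rate: 20% + 47.8% = 67.8%.
Duty = $475,011.14 × 67.8% = $322,057.55.
Total = $117,482.72 + $2,402.36 + $322,057.55 = $441,942.63.

$441,942.63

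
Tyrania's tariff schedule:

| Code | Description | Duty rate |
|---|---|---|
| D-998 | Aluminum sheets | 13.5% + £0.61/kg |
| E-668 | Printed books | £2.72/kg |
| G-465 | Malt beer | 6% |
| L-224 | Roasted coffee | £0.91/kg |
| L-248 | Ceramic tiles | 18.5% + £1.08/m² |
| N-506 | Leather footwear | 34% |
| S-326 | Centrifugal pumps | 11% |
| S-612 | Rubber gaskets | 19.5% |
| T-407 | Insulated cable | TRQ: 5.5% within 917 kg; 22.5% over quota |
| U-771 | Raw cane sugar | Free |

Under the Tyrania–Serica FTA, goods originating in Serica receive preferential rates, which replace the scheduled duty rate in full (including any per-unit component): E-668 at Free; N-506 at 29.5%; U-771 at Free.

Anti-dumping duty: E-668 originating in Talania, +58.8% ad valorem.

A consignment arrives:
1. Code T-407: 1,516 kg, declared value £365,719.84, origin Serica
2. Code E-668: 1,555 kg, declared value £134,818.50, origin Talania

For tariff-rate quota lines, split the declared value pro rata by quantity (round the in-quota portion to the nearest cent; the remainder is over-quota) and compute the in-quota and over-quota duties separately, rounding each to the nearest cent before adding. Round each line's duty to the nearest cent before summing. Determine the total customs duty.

£128,182.94

Line 1 (T-407, Serica, 1,516 kg, £365,719.84):
Code T-407 is under a tariff-rate quota (threshold 917 kg). In-quota: 917 kg at 5.5%; over-quota: 599 kg at 22.5%.
Pro-rata value split: in-quota = £365,719.84 × 917/1,516 = £221,217.08; over-quota = £365,719.84 − £221,217.08 = £144,502.76.
In-quota duty = £221,217.08 × 5.5% = £12,166.94. Over-quota duty = £144,502.76 × 22.5% = £32,513.12.
Line duty = £12,166.94 + £32,513.12 = £44,680.06.
Line 2 (E-668, Talania, 1,555 kg, £134,818.50):
Base rate for E-668 is £2.72/kg.
E-668 has an FTA preferential rate, but origin Talania is not Serica; base rate stands.
Additional duty on E-668 from Talania: +58.8% ad valorem. Applied ad valorem rate = 58.8%.
Duty = £134,818.50 × 58.8% + 1,555 × £2.72 = £83,502.88.
Total = £44,680.06 + £83,502.88 = £128,182.94.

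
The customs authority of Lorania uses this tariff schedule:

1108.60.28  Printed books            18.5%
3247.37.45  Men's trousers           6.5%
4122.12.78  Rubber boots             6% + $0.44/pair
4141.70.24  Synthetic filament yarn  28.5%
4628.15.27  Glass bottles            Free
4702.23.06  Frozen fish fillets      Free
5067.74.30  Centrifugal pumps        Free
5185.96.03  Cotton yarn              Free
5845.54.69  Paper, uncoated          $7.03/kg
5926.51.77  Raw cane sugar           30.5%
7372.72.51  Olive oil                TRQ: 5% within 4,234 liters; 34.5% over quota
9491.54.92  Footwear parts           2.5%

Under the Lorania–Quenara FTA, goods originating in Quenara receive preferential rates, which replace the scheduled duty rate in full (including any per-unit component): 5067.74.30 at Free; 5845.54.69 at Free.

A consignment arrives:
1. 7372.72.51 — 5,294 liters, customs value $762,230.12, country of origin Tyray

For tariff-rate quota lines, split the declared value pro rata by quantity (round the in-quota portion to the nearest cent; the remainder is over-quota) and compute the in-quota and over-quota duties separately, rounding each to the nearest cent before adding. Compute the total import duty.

Line 1 (7372.72.51, Tyray, 5,294 liters, $762,230.12):
Code 7372.72.51 is under a tariff-rate quota (threshold 4,234 liters). In-quota: 4,234 liters at 5%; over-quota: 1,060 liters at 34.5%.
Pro-rata value split: in-quota = $762,230.12 × 4,234/5,294 = $609,611.32; over-quota = $762,230.12 − $609,611.32 = $152,618.80.
In-quota duty = $609,611.32 × 5% = $30,480.57. Over-quota duty = $152,618.80 × 34.5% = $52,653.49.
Line duty = $30,480.57 + $52,653.49 = $83,134.06.

$83,134.06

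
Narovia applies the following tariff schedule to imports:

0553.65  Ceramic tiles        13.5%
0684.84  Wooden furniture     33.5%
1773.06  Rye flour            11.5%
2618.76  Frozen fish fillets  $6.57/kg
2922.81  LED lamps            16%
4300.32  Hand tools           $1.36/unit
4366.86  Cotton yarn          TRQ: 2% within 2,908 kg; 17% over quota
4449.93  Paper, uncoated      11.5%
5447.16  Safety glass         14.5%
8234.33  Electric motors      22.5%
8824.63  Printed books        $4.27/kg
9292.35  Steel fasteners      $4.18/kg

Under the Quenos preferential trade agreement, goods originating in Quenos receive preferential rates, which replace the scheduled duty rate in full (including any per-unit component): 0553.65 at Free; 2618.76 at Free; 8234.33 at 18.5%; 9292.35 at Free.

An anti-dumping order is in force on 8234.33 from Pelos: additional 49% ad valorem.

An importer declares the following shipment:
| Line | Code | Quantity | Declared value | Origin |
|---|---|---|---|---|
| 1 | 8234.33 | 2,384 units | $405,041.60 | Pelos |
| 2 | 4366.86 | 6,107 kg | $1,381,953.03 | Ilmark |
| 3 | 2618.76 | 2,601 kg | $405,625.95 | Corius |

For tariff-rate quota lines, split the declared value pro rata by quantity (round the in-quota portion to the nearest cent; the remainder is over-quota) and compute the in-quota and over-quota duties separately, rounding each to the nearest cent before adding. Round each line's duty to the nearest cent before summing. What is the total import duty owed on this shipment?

$442,917.63

Line 1 (8234.33, Pelos, 2,384 units, $405,041.60):
Base rate for 8234.33 is 22.5%.
8234.33 has an FTA preferential rate, but origin Pelos is not Quenos; base rate stands.
Additional duty on 8234.33 from Pelos: +49%. Applied ad valorem rate: 22.5% + 49% = 71.5%.
Duty = $405,041.60 × 71.5% = $289,604.74.
Line 2 (4366.86, Ilmark, 6,107 kg, $1,381,953.03):
Code 4366.86 is under a tariff-rate quota (threshold 2,908 kg). In-quota: 2,908 kg at 2%; over-quota: 3,199 kg at 17%.
Pro-rata value split: in-quota = $1,381,953.03 × 2,908/6,107 = $658,051.32; over-quota = $1,381,953.03 − $658,051.32 = $723,901.71.
In-quota duty = $658,051.32 × 2% = $13,161.03. Over-quota duty = $723,901.71 × 17% = $123,063.29.
Line duty = $13,161.03 + $123,063.29 = $136,224.32.
Line 3 (2618.76, Corius, 2,601 kg, $405,625.95):
Base rate for 2618.76 is $6.57/kg.
2618.76 has an FTA preferential rate, but origin Corius is not Quenos; base rate stands.
Duty = 2,601 × $6.57 = $17,088.57.
Total = $289,604.74 + $136,224.32 + $17,088.57 = $442,917.63.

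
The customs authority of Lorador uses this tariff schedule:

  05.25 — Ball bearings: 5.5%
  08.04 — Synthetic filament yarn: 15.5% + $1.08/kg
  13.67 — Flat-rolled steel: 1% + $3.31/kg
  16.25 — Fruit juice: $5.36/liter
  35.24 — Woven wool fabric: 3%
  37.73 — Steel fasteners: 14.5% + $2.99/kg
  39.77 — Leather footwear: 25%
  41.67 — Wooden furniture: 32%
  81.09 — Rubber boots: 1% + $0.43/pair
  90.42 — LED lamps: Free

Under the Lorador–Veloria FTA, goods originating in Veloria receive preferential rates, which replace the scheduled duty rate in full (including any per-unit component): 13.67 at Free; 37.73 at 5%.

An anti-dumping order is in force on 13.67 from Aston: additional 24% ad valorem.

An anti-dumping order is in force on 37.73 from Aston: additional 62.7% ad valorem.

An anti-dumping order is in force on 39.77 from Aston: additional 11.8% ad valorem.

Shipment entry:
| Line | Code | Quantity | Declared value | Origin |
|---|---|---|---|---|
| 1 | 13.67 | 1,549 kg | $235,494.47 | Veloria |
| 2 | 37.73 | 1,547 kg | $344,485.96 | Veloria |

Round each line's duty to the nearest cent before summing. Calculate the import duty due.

$17,224.30

Line 1 (13.67, Veloria, 1,549 kg, $235,494.47):
Base rate for 13.67 is 1% + $3.31/kg.
Origin Veloria qualifies under the Lorador–Veloria agreement and 13.67 is covered: preferential rate Free applies instead.
The additional-duty order on 13.67 targets Aston, not Veloria; it does not apply.
Duty = $235,494.47 × 0% = $0.00.
Line 2 (37.73, Veloria, 1,547 kg, $344,485.96):
Base rate for 37.73 is 14.5% + $2.99/kg.
Origin Veloria qualifies under the Lorador–Veloria agreement and 37.73 is covered: preferential rate 5% applies instead.
The additional-duty order on 37.73 targets Aston, not Veloria; it does not apply.
Duty = $344,485.96 × 5% = $17,224.30.
Total = $0.00 + $17,224.30 = $17,224.30.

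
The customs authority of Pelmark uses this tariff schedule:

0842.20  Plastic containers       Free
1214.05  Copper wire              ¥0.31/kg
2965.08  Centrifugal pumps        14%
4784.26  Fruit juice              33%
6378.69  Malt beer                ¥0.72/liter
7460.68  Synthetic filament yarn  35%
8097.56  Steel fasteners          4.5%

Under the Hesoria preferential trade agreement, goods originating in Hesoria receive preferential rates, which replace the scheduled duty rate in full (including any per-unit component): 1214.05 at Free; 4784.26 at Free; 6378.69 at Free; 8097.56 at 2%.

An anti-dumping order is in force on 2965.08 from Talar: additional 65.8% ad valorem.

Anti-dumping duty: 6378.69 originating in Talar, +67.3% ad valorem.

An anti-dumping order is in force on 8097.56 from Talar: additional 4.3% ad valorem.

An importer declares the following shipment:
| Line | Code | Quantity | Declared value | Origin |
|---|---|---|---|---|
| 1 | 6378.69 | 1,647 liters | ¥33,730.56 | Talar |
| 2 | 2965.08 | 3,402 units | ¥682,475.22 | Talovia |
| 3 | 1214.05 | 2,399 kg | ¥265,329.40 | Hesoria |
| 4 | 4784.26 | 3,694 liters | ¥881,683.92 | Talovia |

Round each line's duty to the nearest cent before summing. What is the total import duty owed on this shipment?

¥410,388.73

Line 1 (6378.69, Talar, 1,647 liters, ¥33,730.56):
Base rate for 6378.69 is ¥0.72/liter.
6378.69 has an FTA preferential rate, but origin Talar is not Hesoria; base rate stands.
Additional duty on 6378.69 from Talar: +67.3% ad valorem. Applied ad valorem rate = 67.3%.
Duty = ¥33,730.56 × 67.3% + 1,647 × ¥0.72 = ¥23,886.51.
Line 2 (2965.08, Talovia, 3,402 units, ¥682,475.22):
Base rate for 2965.08 is 14%.
The additional-duty order on 2965.08 targets Talar, not Talovia; it does not apply.
Duty = ¥682,475.22 × 14% = ¥95,546.53.
Line 3 (1214.05, Hesoria, 2,399 kg, ¥265,329.40):
Base rate for 1214.05 is ¥0.31/kg.
Origin Hesoria qualifies under the Pelmark–Hesoria agreement and 1214.05 is covered: preferential rate Free applies instead.
Duty = ¥265,329.40 × 0% = ¥0.00.
Line 4 (4784.26, Talovia, 3,694 liters, ¥881,683.92):
Base rate for 4784.26 is 33%.
4784.26 has an FTA preferential rate, but origin Talovia is not Hesoria; base rate stands.
Duty = ¥881,683.92 × 33% = ¥290,955.69.
Total = ¥23,886.51 + ¥95,546.53 + ¥0.00 + ¥290,955.69 = ¥410,388.73.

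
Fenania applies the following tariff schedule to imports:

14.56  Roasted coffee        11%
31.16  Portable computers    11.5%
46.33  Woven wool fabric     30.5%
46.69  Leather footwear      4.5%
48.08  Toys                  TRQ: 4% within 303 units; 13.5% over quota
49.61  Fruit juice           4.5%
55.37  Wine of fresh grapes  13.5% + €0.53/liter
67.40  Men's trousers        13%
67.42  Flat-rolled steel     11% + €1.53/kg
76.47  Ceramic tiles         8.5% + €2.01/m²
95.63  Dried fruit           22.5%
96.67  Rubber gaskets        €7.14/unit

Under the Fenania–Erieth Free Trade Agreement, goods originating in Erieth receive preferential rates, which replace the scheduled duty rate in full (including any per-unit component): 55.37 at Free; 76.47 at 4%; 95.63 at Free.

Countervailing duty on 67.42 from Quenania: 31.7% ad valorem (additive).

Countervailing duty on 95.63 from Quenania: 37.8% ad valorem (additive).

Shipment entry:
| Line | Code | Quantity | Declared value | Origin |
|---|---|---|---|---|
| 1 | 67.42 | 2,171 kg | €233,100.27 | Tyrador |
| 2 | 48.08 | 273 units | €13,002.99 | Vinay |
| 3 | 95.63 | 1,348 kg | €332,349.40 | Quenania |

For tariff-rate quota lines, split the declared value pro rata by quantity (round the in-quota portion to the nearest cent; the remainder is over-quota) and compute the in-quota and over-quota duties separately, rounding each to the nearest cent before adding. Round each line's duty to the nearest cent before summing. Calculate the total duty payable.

€229,889.47

Line 1 (67.42, Tyrador, 2,171 kg, €233,100.27):
Base rate for 67.42 is 11% + €1.53/kg.
The additional-duty order on 67.42 targets Quenania, not Tyrador; it does not apply.
Duty = €233,100.27 × 11% + 2,171 × €1.53 = €28,962.66.
Line 2 (48.08, Vinay, 273 units, €13,002.99):
Code 48.08 is under a tariff-rate quota (threshold 303 units). Quantity 273 units is within the quota, so the in-quota rate 4% applies to the full value.
Duty = €13,002.99 × 4% = €520.12.
Line 3 (95.63, Quenania, 1,348 kg, €332,349.40):
Base rate for 95.63 is 22.5%.
95.63 has an FTA preferential rate, but origin Quenania is not Erieth; base rate stands.
Additional duty on 95.63 from Quenania: +37.8%. Applied ad valorem rate: 22.5% + 37.8% = 60.3%.
Duty = €332,349.40 × 60.3% = €200,406.69.
Total = €28,962.66 + €520.12 + €200,406.69 = €229,889.47.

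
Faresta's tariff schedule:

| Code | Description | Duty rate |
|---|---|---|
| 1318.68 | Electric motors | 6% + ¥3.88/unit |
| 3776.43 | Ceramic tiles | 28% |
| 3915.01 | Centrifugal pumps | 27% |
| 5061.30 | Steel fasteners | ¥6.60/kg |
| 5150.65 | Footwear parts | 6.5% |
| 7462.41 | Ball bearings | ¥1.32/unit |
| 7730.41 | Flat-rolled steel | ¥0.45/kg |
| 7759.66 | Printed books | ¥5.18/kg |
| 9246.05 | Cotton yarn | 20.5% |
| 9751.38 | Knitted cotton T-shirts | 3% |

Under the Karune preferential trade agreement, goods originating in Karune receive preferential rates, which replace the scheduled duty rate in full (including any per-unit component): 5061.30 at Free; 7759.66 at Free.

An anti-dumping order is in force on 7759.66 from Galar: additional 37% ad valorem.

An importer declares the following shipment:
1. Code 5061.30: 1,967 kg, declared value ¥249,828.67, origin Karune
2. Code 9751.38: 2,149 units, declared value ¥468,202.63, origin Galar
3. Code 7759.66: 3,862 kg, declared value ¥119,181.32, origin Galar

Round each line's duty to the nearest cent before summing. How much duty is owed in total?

Line 1 (5061.30, Karune, 1,967 kg, ¥249,828.67):
Base rate for 5061.30 is ¥6.60/kg.
Origin Karune qualifies under the Faresta–Karune agreement and 5061.30 is covered: preferential rate Free applies instead.
Duty = ¥249,828.67 × 0% = ¥0.00.
Line 2 (9751.38, Galar, 2,149 units, ¥468,202.63):
Base rate for 9751.38 is 3%.
Duty = ¥468,202.63 × 3% = ¥14,046.08.
Line 3 (7759.66, Galar, 3,862 kg, ¥119,181.32):
Base rate for 7759.66 is ¥5.18/kg.
7759.66 has an FTA preferential rate, but origin Galar is not Karune; base rate stands.
Additional duty on 7759.66 from Galar: +37% ad valorem. Applied ad valorem rate = 37%.
Duty = ¥119,181.32 × 37% + 3,862 × ¥5.18 = ¥64,102.25.
Total = ¥0.00 + ¥14,046.08 + ¥64,102.25 = ¥78,148.33.

¥78,148.33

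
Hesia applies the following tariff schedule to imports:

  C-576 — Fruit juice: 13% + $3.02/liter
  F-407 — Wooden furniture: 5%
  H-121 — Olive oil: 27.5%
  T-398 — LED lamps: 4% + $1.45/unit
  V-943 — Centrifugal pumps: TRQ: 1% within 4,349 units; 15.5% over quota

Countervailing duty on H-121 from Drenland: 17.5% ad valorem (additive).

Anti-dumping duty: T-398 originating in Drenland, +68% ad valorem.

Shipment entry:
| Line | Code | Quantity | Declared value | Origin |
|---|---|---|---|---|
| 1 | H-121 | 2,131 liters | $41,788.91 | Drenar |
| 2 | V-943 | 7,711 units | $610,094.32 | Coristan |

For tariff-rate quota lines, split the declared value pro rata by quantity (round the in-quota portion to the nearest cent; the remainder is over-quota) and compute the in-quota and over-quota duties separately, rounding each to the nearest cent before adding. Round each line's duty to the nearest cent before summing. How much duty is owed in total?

$56,163.10

Line 1 (H-121, Drenar, 2,131 liters, $41,788.91):
Base rate for H-121 is 27.5%.
The additional-duty order on H-121 targets Drenland, not Drenar; it does not apply.
Duty = $41,788.91 × 27.5% = $11,491.95.
Line 2 (V-943, Coristan, 7,711 units, $610,094.32):
Code V-943 is under a tariff-rate quota (threshold 4,349 units). In-quota: 4,349 units at 1%; over-quota: 3,362 units at 15.5%.
Pro-rata value split: in-quota = $610,094.32 × 4,349/7,711 = $344,092.88; over-quota = $610,094.32 − $344,092.88 = $266,001.44.
In-quota duty = $344,092.88 × 1% = $3,440.93. Over-quota duty = $266,001.44 × 15.5% = $41,230.22.
Line duty = $3,440.93 + $41,230.22 = $44,671.15.
Total = $11,491.95 + $44,671.15 = $56,163.10.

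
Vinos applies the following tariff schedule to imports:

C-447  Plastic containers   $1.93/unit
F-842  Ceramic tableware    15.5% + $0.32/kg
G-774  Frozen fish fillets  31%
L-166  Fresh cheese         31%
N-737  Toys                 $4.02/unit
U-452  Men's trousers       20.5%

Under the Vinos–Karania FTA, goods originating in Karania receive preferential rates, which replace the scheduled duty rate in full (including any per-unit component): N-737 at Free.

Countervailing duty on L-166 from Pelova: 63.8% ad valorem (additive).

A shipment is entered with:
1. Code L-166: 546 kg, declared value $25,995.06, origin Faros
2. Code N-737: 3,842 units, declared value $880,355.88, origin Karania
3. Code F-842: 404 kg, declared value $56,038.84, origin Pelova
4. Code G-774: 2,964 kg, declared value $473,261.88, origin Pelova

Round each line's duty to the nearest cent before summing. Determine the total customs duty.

Line 1 (L-166, Faros, 546 kg, $25,995.06):
Base rate for L-166 is 31%.
The additional-duty order on L-166 targets Pelova, not Faros; it does not apply.
Duty = $25,995.06 × 31% = $8,058.47.
Line 2 (N-737, Karania, 3,842 units, $880,355.88):
Base rate for N-737 is $4.02/unit.
Origin Karania qualifies under the Vinos–Karania agreement and N-737 is covered: preferential rate Free applies instead.
Duty = $880,355.88 × 0% = $0.00.
Line 3 (F-842, Pelova, 404 kg, $56,038.84):
Base rate for F-842 is 15.5% + $0.32/kg.
Duty = $56,038.84 × 15.5% + 404 × $0.32 = $8,815.30.
Line 4 (G-774, Pelova, 2,964 kg, $473,261.88):
Base rate for G-774 is 31%.
Duty = $473,261.88 × 31% = $146,711.18.
Total = $8,058.47 + $0.00 + $8,815.30 + $146,711.18 = $163,584.95.

$163,584.95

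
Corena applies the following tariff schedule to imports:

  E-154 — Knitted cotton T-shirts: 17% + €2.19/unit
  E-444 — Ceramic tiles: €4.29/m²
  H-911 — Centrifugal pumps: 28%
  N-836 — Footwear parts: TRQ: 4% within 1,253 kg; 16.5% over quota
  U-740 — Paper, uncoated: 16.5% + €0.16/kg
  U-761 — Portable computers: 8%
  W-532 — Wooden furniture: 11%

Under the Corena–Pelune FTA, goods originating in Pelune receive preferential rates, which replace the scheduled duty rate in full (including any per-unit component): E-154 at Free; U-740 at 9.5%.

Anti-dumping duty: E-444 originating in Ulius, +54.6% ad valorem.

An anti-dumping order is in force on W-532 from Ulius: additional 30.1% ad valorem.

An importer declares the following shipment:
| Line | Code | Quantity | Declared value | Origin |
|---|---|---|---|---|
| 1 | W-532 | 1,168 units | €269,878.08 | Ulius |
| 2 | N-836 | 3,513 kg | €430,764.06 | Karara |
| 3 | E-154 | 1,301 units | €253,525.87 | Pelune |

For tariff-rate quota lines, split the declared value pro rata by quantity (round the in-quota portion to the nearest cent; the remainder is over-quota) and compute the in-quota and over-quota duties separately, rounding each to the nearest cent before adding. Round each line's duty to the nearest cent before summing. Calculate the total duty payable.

Line 1 (W-532, Ulius, 1,168 units, €269,878.08):
Base rate for W-532 is 11%.
Additional duty on W-532 from Ulius: +30.1%. Applied ad valorem rate: 11% + 30.1% = 41.1%.
Duty = €269,878.08 × 41.1% = €110,919.89.
Line 2 (N-836, Karara, 3,513 kg, €430,764.06):
Code N-836 is under a tariff-rate quota (threshold 1,253 kg). In-quota: 1,253 kg at 4%; over-quota: 2,260 kg at 16.5%.
Pro-rata value split: in-quota = €430,764.06 × 1,253/3,513 = €153,642.86; over-quota = €430,764.06 − €153,642.86 = €277,121.20.
In-quota duty = €153,642.86 × 4% = €6,145.71. Over-quota duty = €277,121.20 × 16.5% = €45,725.00.
Line duty = €6,145.71 + €45,725.00 = €51,870.71.
Line 3 (E-154, Pelune, 1,301 units, €253,525.87):
Base rate for E-154 is 17% + €2.19/unit.
Origin Pelune qualifies under the Corena–Pelune agreement and E-154 is covered: preferential rate Free applies instead.
Duty = €253,525.87 × 0% = €0.00.
Total = €110,919.89 + €51,870.71 + €0.00 = €162,790.60.

€162,790.60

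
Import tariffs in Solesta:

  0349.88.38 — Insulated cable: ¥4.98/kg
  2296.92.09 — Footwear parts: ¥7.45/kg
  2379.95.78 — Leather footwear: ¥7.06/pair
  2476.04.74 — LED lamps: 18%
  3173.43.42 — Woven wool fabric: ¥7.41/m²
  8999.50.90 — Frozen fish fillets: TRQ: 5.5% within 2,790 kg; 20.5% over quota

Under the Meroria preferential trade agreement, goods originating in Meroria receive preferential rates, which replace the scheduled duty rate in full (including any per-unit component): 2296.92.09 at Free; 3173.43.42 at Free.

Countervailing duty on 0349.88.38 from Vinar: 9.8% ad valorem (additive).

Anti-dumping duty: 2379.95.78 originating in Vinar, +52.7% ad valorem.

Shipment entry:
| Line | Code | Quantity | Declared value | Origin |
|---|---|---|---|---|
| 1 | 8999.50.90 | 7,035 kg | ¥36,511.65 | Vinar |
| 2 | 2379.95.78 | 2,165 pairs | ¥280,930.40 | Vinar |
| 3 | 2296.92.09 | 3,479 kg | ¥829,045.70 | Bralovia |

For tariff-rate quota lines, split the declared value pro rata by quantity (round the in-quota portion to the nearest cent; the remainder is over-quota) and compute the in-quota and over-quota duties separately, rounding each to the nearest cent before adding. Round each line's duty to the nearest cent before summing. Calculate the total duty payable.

¥194,566.65

Line 1 (8999.50.90, Vinar, 7,035 kg, ¥36,511.65):
Code 8999.50.90 is under a tariff-rate quota (threshold 2,790 kg). In-quota: 2,790 kg at 5.5%; over-quota: 4,245 kg at 20.5%.
Pro-rata value split: in-quota = ¥36,511.65 × 2,790/7,035 = ¥14,480.10; over-quota = ¥36,511.65 − ¥14,480.10 = ¥22,031.55.
In-quota duty = ¥14,480.10 × 5.5% = ¥796.41. Over-quota duty = ¥22,031.55 × 20.5% = ¥4,516.47.
Line duty = ¥796.41 + ¥4,516.47 = ¥5,312.88.
Line 2 (2379.95.78, Vinar, 2,165 pairs, ¥280,930.40):
Base rate for 2379.95.78 is ¥7.06/pair.
Additional duty on 2379.95.78 from Vinar: +52.7% ad valorem. Applied ad valorem rate = 52.7%.
Duty = ¥280,930.40 × 52.7% + 2,165 × ¥7.06 = ¥163,335.22.
Line 3 (2296.92.09, Bralovia, 3,479 kg, ¥829,045.70):
Base rate for 2296.92.09 is ¥7.45/kg.
2296.92.09 has an FTA preferential rate, but origin Bralovia is not Meroria; base rate stands.
Duty = 3,479 × ¥7.45 = ¥25,918.55.
Total = ¥5,312.88 + ¥163,335.22 + ¥25,918.55 = ¥194,566.65.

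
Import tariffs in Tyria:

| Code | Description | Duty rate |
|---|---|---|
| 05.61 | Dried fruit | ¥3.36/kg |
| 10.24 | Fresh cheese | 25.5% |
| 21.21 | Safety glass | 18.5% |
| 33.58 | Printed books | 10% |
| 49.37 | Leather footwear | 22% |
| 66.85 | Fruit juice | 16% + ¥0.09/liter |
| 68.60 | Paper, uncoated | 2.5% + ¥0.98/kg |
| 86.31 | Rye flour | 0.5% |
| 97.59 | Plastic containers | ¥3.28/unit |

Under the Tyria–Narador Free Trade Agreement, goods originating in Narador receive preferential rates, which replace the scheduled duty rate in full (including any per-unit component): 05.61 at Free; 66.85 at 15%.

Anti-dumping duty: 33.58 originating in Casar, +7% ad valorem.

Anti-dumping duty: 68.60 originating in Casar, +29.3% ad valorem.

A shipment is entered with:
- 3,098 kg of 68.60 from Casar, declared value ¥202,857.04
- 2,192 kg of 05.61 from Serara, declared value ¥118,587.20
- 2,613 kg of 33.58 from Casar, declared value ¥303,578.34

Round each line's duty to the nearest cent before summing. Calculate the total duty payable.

¥126,518.02

Line 1 (68.60, Casar, 3,098 kg, ¥202,857.04):
Base rate for 68.60 is 2.5% + ¥0.98/kg.
Additional duty on 68.60 from Casar: +29.3%. Applied ad valorem rate: 2.5% + 29.3% = 31.8%.
Duty = ¥202,857.04 × 31.8% + 3,098 × ¥0.98 = ¥67,544.58.
Line 2 (05.61, Serara, 2,192 kg, ¥118,587.20):
Base rate for 05.61 is ¥3.36/kg.
05.61 has an FTA preferential rate, but origin Serara is not Narador; base rate stands.
Duty = 2,192 × ¥3.36 = ¥7,365.12.
Line 3 (33.58, Casar, 2,613 kg, ¥303,578.34):
Base rate for 33.58 is 10%.
Additional duty on 33.58 from Casar: +7%. Applied ad valorem rate: 10% + 7% = 17%.
Duty = ¥303,578.34 × 17% = ¥51,608.32.
Total = ¥67,544.58 + ¥7,365.12 + ¥51,608.32 = ¥126,518.02.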